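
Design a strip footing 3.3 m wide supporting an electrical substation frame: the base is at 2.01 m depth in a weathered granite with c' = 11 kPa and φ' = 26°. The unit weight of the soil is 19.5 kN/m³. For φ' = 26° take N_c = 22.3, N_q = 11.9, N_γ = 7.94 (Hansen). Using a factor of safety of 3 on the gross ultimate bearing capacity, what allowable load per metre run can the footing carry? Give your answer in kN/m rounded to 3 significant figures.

Overburden at base level: q = 19.5 × 2.01 = 39.195 kPa.
Cohesion term c·N_c = 11 × 22.3 = 245.3 kPa; surcharge term q·N_q = 39.195 × 11.9 = 466.42 kPa; self-weight term 0.5·γ·B·N_γ = 0.5 × 19.5 × 3.3 × 7.94 = 255.47 kPa.
q_ult = 245.3 + 466.42 + 255.47 = 967.19 kPa.
Gross allowable pressure q_all = 967.19 / 3 = 322.4 kPa.
Allowable wall load = q_all × B = 322.4 × 3.3 = 1063.9 kN per metre run.

≈ 1060 kN/m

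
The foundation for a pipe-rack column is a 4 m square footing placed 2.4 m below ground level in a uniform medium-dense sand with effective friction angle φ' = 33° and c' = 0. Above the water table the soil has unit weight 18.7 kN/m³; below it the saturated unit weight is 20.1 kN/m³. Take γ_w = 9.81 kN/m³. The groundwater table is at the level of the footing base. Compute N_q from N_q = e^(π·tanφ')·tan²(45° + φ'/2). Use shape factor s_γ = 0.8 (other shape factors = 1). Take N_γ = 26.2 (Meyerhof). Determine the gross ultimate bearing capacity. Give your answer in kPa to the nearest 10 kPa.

q_ult ≈ 1600 kPa

tan33° = 0.6494, so N_q = e^(π×0.6494)·tan²(61.5°) = 7.692 × 3.392 = 26.09.
Overburden at base level: q = 18.7 × 2.4 = 44.88 kPa.
Below the base the soil is submerged, so the ½γBN_γ term uses γ' = 20.1 − 9.81 = 10.29 kN/m³.
Surcharge term q·N_q = 44.88 × 26.092 = 1171 kPa; self-weight term 0.5·γ·B·N_γ·s_γ = 0.5 × 10.29 × 4 × 26.2 × 0.8 = 431.36 kPa.
q_ult = 1171 + 431.36 = 1602.4 kPa.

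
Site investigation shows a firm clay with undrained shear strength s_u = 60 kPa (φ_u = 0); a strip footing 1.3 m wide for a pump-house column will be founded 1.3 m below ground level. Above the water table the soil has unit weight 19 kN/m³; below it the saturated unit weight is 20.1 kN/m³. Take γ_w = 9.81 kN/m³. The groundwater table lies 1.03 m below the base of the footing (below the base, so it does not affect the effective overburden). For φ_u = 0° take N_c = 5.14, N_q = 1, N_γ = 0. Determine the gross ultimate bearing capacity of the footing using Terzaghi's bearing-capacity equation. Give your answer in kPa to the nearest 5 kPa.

q_ult ≈ 335 kPa

Overburden at base level: q = 19 × 1.3 = 24.7 kPa.
Cohesion term c·N_c = 60 × 5.14 = 308.4 kPa; surcharge term q·N_q = 24.7 × 1 = 24.7 kPa.
q_ult = 308.4 + 24.7 = 333.1 kPa.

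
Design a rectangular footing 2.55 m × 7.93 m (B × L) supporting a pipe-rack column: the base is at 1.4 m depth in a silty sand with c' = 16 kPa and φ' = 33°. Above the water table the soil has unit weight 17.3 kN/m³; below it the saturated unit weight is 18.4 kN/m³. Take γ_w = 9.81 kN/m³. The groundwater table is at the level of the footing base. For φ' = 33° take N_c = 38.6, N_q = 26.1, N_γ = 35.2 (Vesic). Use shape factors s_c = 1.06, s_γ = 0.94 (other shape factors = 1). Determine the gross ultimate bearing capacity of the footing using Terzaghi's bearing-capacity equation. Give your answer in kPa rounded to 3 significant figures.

Overburden at base level: q = 17.3 × 1.4 = 24.22 kPa.
Below the base the soil is submerged, so the ½γBN_γ term uses γ' = 18.4 − 9.81 = 8.59 kN/m³.
Cohesion term c·N_c·s_c = 16 × 38.6 × 1.06 = 654.66 kPa; surcharge term q·N_q = 24.22 × 26.1 = 632.14 kPa; self-weight term 0.5·γ·B·N_γ·s_γ = 0.5 × 8.59 × 2.55 × 35.2 × 0.94 = 362.39 kPa.
q_ult = 654.66 + 632.14 + 362.39 = 1649.2 kPa.

q_ult ≈ 1650 kPa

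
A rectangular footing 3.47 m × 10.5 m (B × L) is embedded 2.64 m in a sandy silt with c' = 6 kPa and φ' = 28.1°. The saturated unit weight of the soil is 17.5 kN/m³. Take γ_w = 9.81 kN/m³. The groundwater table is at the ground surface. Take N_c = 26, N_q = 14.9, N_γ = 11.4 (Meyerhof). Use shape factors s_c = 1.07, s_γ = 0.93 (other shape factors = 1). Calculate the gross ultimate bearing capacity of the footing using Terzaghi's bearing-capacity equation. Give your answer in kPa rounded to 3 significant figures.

q_ult ≈ 611 kPa

Water table at ground surface, so effective unit weight γ' = 17.5 − 9.81 = 7.69 kN/m³ is used throughout; overburden q = 7.69 × 2.64 = 20.302 kPa; the same γ' applies in the ½γBN_γ term.
Cohesion term c·N_c·s_c = 6 × 26 × 1.07 = 166.92 kPa; surcharge term q·N_q = 20.302 × 14.9 = 302.49 kPa; self-weight term 0.5·γ·B·N_γ·s_γ = 0.5 × 7.69 × 3.47 × 11.4 × 0.93 = 141.45 kPa.
q_ult = 166.92 + 302.49 + 141.45 = 610.87 kPa.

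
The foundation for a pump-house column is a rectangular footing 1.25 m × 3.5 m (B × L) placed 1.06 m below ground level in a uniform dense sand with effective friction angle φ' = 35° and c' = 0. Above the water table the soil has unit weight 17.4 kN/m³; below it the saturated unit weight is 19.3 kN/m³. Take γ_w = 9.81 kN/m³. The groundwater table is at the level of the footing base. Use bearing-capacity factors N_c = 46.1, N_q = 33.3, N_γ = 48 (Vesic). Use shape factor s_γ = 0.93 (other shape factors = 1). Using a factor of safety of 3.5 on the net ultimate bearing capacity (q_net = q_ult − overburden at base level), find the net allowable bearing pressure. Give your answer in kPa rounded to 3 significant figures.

q_all(net) ≈ 246 kPa

Overburden at base level: q = 17.4 × 1.06 = 18.444 kPa.
Below the base the soil is submerged, so the ½γBN_γ term uses γ' = 19.3 − 9.81 = 9.49 kN/m³.
Surcharge term q·N_q = 18.444 × 33.3 = 614.19 kPa; self-weight term 0.5·γ·B·N_γ·s_γ = 0.5 × 9.49 × 1.25 × 48 × 0.93 = 264.77 kPa.
q_ult = 614.19 + 264.77 = 878.96 kPa.
q_net = 878.96 − 18.444 = 860.51 kPa.
q_all(net) = 860.51 / 3.5 = 245.86 kPa.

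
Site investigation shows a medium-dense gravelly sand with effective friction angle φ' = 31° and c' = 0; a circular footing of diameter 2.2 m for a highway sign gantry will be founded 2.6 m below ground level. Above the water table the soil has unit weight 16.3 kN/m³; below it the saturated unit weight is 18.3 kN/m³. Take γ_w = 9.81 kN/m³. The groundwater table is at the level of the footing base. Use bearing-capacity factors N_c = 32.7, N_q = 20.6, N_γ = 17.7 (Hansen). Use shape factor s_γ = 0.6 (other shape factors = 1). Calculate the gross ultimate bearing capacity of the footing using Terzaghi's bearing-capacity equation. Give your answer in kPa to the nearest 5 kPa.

q_ult ≈ 970 kPa

q = γ·D_f = 16.3 × 2.6 = 42.38 kPa.
For the ½γBN_γ term take γ' = 18.3 − 9.81 = 8.49 kN/m³ (soil below base is submerged).
q·N_q = 42.38 × 20.6 = 873.03 kPa
0.5·γ·B·N_γ·s_γ = 0.5 × 8.49 × 2.2 × 17.7 × 0.6 = 99.18 kPa
q_ult = 873.03 + 99.18 = 972.21 kPa.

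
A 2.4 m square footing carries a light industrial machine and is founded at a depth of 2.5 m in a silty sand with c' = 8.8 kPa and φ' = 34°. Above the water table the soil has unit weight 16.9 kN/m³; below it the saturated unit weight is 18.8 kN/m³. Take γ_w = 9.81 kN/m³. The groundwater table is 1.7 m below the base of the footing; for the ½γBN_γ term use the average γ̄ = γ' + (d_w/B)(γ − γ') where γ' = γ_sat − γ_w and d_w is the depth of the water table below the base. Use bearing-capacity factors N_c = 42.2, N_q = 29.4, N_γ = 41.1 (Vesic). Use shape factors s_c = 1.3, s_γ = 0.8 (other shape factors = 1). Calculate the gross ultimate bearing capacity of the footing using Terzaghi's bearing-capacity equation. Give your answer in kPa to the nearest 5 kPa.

q_ult ≈ 2300 kPa

Overburden at base level: q = 16.9 × 2.5 = 42.25 kPa.
The water table is 1.7 m below the base (< B = 2.4 m), so the ½γBN_γ term uses γ̄ = γ' + (d_w/B)(γ − γ') = 8.99 + (1.7/2.4)(16.9 − 8.99) = 14.593 kN/m³.
Cohesion term c·N_c·s_c = 8.8 × 42.2 × 1.3 = 482.77 kPa; surcharge term q·N_q = 42.25 × 29.4 = 1242.1 kPa; self-weight term 0.5·γ·B·N_γ·s_γ = 0.5 × 14.593 × 2.4 × 41.1 × 0.8 = 575.78 kPa.
q_ult = 482.77 + 1242.1 + 575.78 = 2300.7 kPa.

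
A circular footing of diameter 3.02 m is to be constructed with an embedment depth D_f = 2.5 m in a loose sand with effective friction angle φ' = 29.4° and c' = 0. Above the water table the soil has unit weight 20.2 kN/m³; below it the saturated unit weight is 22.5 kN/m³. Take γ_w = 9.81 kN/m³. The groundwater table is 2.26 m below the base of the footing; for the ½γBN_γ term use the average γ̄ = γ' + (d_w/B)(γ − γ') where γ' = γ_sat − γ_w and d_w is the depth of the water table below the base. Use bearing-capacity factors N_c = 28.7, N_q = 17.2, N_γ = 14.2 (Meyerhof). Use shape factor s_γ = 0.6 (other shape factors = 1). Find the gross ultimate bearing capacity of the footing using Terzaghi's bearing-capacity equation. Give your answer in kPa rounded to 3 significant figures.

q_ult ≈ 1100 kPa

Overburden at base level: q = 20.2 × 2.5 = 50.5 kPa.
The water table is 2.26 m below the base (< B = 3.02 m), so the ½γBN_γ term uses γ̄ = γ' + (d_w/B)(γ − γ') = 12.69 + (2.26/3.02)(20.2 − 12.69) = 18.31 kN/m³.
Surcharge term q·N_q = 50.5 × 17.2 = 868.6 kPa; self-weight term 0.5·γ·B·N_γ·s_γ = 0.5 × 18.31 × 3.02 × 14.2 × 0.6 = 235.56 kPa.
q_ult = 868.6 + 235.56 = 1104.2 kPa.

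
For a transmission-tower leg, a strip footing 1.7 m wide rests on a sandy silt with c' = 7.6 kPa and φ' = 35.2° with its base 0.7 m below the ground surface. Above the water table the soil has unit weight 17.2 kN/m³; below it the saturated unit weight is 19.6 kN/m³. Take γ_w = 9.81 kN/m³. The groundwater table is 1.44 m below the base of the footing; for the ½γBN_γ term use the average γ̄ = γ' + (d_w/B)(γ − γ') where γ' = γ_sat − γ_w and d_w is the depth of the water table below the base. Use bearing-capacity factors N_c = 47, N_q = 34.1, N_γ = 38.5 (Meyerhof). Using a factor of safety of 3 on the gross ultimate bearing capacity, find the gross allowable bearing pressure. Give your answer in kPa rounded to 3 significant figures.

Overburden at base level: q = 17.2 × 0.7 = 12.04 kPa.
The water table is 1.44 m below the base (< B = 1.7 m), so the ½γBN_γ term uses γ̄ = γ' + (d_w/B)(γ − γ') = 9.79 + (1.44/1.7)(17.2 − 9.79) = 16.067 kN/m³.
Cohesion term c·N_c = 7.6 × 47 = 357.2 kPa; surcharge term q·N_q = 12.04 × 34.1 = 410.56 kPa; self-weight term 0.5·γ·B·N_γ = 0.5 × 16.067 × 1.7 × 38.5 = 525.78 kPa.
q_ult = 357.2 + 410.56 + 525.78 = 1293.5 kPa.
q_all = 1293.5 / 3 = 431.18 kPa.

q_all ≈ 431 kPa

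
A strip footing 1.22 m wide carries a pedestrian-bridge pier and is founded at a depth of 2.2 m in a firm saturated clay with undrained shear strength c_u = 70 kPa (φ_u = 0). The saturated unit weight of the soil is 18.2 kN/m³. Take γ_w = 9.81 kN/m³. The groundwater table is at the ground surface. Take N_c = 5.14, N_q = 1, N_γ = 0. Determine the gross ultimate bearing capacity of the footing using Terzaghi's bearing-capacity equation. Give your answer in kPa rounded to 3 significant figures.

Water table at ground surface, so effective unit weight γ' = 18.2 − 9.81 = 8.39 kN/m³ is used throughout; overburden q = 8.39 × 2.2 = 18.458 kPa.
Cohesion term c·N_c = 70 × 5.14 = 359.8 kPa; surcharge term q·N_q = 18.458 × 1 = 18.458 kPa.
q_ult = 359.8 + 18.458 = 378.26 kPa.

q_ult ≈ 378 kPa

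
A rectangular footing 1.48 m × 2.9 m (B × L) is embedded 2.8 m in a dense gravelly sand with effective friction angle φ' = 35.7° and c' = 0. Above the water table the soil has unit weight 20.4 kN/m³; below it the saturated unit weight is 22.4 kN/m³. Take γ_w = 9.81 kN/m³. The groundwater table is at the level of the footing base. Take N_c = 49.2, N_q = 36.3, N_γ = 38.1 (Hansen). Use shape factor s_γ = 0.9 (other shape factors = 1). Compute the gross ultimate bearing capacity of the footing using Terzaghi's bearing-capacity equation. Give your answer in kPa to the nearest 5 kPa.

Effective surcharge at the founding depth q = γ·D_f = 20.4 × 2.8 = 57.12 kPa.
The water table coincides with the base, so in the self-weight term γ → γ' = 12.59 kN/m³.
q_ult = q·N_q + 0.5·γ·B·N_γ·s_γ
     = 57.12 × 36.3 + 0.5 × 12.59 × 1.48 × 38.1 × 0.9
     = 2073.5 + 319.47 = 2392.9 kPa.

q_ult ≈ 2395 kPa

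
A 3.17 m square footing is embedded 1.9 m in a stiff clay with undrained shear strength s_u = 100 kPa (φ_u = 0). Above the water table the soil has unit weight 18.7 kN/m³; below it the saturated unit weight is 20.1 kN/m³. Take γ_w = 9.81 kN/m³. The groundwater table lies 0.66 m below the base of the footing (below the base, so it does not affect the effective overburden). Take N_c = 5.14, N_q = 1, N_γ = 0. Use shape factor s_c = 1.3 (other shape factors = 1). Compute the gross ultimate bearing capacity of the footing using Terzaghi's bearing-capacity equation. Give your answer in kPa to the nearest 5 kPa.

Overburden at base level: q = 18.7 × 1.9 = 35.53 kPa.
Cohesion term c·N_c·s_c = 100 × 5.14 × 1.3 = 668.2 kPa; surcharge term q·N_q = 35.53 × 1 = 35.53 kPa.
q_ult = 668.2 + 35.53 = 703.73 kPa.

q_ult ≈ 705 kPa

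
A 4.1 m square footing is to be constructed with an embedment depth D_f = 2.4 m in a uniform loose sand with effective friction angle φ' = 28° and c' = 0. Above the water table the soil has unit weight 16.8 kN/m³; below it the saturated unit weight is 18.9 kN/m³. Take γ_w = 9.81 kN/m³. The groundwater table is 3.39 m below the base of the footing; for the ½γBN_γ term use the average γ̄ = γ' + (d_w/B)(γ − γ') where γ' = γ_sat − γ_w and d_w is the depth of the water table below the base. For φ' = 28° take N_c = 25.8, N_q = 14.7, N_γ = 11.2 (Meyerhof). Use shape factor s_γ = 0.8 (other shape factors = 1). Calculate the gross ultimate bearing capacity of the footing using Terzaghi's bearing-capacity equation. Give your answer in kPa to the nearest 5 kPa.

Overburden at base level: q = 16.8 × 2.4 = 40.32 kPa.
The water table is 3.39 m below the base (< B = 4.1 m), so the ½γBN_γ term uses γ̄ = γ' + (d_w/B)(γ − γ') = 9.09 + (3.39/4.1)(16.8 − 9.09) = 15.465 kN/m³.
Surcharge term q·N_q = 40.32 × 14.7 = 592.7 kPa; self-weight term 0.5·γ·B·N_γ·s_γ = 0.5 × 15.465 × 4.1 × 11.2 × 0.8 = 284.06 kPa.
q_ult = 592.7 + 284.06 = 876.76 kPa.

q_ult ≈ 875 kPa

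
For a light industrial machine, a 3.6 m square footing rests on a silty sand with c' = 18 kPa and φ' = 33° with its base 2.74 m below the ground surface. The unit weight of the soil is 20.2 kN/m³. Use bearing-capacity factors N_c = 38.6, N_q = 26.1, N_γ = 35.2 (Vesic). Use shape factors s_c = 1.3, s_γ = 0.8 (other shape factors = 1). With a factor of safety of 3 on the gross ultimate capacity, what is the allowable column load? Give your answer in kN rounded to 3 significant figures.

P_all ≈ 14600 kN

Effective surcharge at the founding depth q = γ·D_f = 20.2 × 2.74 = 55.348 kPa.
q_ult = c·N_c·s_c + q·N_q + 0.5·γ·B·N_γ·s_γ
     = 18 × 38.6 × 1.3 + 55.348 × 26.1 + 0.5 × 20.2 × 3.6 × 35.2 × 0.8
     = 903.24 + 1444.6 + 1023.9 = 3371.7 kPa.
Gross allowable pressure q_all = 3371.7 / 3 = 1123.9 kPa.
Footing area = 12.96 m², so allowable column load = 1123.9 × 12.96 = 14566 kN.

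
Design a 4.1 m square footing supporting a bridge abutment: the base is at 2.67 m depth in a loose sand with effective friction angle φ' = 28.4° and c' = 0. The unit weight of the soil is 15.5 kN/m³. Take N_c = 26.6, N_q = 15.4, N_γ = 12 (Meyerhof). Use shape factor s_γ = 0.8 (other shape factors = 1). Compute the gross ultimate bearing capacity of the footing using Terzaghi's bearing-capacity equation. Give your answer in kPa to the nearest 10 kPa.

Effective surcharge at the founding depth q = γ·D_f = 15.5 × 2.67 = 41.385 kPa.
q_ult = q·N_q + 0.5·γ·B·N_γ·s_γ
     = 41.385 × 15.4 + 0.5 × 15.5 × 4.1 × 12 × 0.8
     = 637.33 + 305.04 = 942.37 kPa.

q_ult ≈ 940 kPa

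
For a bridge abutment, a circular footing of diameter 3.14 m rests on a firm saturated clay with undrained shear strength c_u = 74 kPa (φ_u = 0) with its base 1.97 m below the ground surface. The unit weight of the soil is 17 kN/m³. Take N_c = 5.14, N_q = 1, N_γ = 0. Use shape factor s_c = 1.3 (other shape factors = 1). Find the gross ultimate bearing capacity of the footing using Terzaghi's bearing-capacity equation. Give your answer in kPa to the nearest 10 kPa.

q_ult ≈ 530 kPa

Effective surcharge at the founding depth q = γ·D_f = 17 × 1.97 = 33.49 kPa.
q_ult = c·N_c·s_c + q·N_q
     = 74 × 5.14 × 1.3 + 33.49 × 1
     = 494.47 + 33.49 = 527.96 kPa.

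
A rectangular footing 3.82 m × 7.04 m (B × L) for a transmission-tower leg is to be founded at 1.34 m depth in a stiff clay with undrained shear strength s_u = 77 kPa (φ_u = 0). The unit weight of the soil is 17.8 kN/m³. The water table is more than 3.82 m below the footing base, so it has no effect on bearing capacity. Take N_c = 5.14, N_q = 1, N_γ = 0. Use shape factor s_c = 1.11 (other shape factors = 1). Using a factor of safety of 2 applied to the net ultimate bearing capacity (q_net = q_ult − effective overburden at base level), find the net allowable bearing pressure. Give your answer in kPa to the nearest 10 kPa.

q_all(net) ≈ 220 kPa

Overburden at base level: q = 17.8 × 1.34 = 23.852 kPa.
Cohesion term c·N_c·s_c = 77 × 5.14 × 1.11 = 439.32 kPa; surcharge term q·N_q = 23.852 × 1 = 23.852 kPa.
q_ult = 439.32 + 23.852 = 463.17 kPa.
Net ultimate: q_net = 463.17 − 23.852 = 439.32 kPa.
q_all(net) = 439.32 / 2 = 219.66 kPa.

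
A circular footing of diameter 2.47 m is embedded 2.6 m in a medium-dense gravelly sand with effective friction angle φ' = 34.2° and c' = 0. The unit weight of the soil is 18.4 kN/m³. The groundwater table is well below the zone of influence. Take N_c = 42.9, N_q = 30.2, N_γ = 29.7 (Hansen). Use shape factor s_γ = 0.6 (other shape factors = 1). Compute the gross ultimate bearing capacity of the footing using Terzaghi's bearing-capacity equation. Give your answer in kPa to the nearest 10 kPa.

q_ult ≈ 1850 kPa

q = γ·D_f = 18.4 × 2.6 = 47.84 kPa.
q·N_q = 47.84 × 30.2 = 1444.8 kPa
0.5·γ·B·N_γ·s_γ = 0.5 × 18.4 × 2.47 × 29.7 × 0.6 = 404.94 kPa
q_ult = 1444.8 + 404.94 = 1849.7 kPa.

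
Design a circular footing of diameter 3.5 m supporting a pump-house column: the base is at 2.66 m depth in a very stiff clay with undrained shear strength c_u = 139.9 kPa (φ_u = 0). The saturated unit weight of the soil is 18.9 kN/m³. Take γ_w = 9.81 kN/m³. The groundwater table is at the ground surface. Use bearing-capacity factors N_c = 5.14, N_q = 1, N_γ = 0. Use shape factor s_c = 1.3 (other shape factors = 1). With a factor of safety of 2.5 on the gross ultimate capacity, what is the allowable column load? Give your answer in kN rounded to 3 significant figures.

Water table at ground surface, so effective unit weight γ' = 18.9 − 9.81 = 9.09 kN/m³ is used throughout; overburden q = 9.09 × 2.66 = 24.179 kPa.
Cohesion term c·N_c·s_c = 139.9 × 5.14 × 1.3 = 934.81 kPa; surcharge term q·N_q = 24.179 × 1 = 24.179 kPa.
q_ult = 934.81 + 24.179 = 958.99 kPa.
Gross allowable pressure q_all = 958.99 / 2.5 = 383.6 kPa.
Footing area = 9.6211 m², so allowable column load = 383.6 × 9.6211 = 3690.6 kN.

P_all ≈ 3690 kN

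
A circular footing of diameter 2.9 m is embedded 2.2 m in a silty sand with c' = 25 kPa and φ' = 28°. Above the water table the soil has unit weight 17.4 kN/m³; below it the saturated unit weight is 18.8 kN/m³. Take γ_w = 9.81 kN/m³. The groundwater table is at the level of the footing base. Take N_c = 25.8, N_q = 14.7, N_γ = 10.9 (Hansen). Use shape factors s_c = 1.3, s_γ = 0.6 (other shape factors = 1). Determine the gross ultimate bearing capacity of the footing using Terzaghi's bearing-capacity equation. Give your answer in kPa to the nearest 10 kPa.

q_ult ≈ 1490 kPa

Effective surcharge at the founding depth q = γ·D_f = 17.4 × 2.2 = 38.28 kPa.
The water table coincides with the base, so in the self-weight term γ → γ' = 8.99 kN/m³.
q_ult = c·N_c·s_c + q·N_q + 0.5·γ·B·N_γ·s_γ
     = 25 × 25.8 × 1.3 + 38.28 × 14.7 + 0.5 × 8.99 × 2.9 × 10.9 × 0.6
     = 838.5 + 562.72 + 85.252 = 1486.5 kPa.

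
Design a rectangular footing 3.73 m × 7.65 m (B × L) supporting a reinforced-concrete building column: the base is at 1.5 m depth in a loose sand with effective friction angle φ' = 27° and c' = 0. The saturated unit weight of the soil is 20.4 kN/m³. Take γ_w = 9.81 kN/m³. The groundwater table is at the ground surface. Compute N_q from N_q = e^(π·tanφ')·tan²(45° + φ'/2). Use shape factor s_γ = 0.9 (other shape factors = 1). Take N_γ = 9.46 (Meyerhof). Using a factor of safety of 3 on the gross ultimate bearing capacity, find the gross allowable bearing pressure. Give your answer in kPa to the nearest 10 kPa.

N_q = e^(π·tan27°)·tan²(58.5°) = 13.2.
Water table at ground surface, so effective unit weight γ' = 20.4 − 9.81 = 10.59 kN/m³ is used throughout; overburden q = 10.59 × 1.5 = 15.885 kPa; the same γ' applies in the ½γBN_γ term.
Surcharge term q·N_q = 15.885 × 13.199 = 209.67 kPa; self-weight term 0.5·γ·B·N_γ·s_γ = 0.5 × 10.59 × 3.73 × 9.46 × 0.9 = 168.15 kPa.
q_ult = 209.67 + 168.15 = 377.82 kPa.
q_all = 377.82 / 3 = 125.94 kPa.

q_all ≈ 130 kPa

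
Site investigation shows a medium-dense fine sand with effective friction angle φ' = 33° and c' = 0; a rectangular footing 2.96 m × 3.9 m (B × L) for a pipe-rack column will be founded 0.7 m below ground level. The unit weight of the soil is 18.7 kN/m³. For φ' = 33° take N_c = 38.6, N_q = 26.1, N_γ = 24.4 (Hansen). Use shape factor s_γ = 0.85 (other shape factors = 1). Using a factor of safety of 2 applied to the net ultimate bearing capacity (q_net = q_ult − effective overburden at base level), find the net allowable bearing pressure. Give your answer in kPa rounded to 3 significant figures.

Overburden at base level: q = 18.7 × 0.7 = 13.09 kPa.
Surcharge term q·N_q = 13.09 × 26.1 = 341.65 kPa; self-weight term 0.5·γ·B·N_γ·s_γ = 0.5 × 18.7 × 2.96 × 24.4 × 0.85 = 574 kPa.
q_ult = 341.65 + 574 = 915.65 kPa.
Net ultimate: q_net = 915.65 − 13.09 = 902.56 kPa.
q_all(net) = 902.56 / 2 = 451.28 kPa.

q_all(net) ≈ 451 kPa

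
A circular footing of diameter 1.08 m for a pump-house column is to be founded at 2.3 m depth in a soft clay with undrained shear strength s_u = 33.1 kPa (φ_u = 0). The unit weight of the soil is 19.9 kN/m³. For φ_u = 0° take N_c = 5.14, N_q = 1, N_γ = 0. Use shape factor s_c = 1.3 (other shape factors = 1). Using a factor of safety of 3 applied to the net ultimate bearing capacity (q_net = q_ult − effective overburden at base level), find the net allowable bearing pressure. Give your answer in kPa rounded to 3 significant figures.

Effective surcharge at the founding depth q = γ·D_f = 19.9 × 2.3 = 45.77 kPa.
q_ult = c·N_c·s_c + q·N_q
     = 33.1 × 5.14 × 1.3 + 45.77 × 1
     = 221.17 + 45.77 = 266.94 kPa.
Net ultimate: q_net = 266.94 − 45.77 = 221.17 kPa.
q_all(net) = 221.17 / 3 = 73.725 kPa.

q_all(net) ≈ 73.7 kPa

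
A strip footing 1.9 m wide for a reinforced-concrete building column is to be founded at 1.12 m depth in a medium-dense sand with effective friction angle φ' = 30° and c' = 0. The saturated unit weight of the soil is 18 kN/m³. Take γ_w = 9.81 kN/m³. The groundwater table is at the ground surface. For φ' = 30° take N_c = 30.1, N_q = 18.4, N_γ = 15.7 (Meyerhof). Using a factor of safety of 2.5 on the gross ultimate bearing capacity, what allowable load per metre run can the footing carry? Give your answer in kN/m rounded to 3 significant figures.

Water table at ground surface, so effective unit weight γ' = 18 − 9.81 = 8.19 kN/m³ is used throughout; overburden q = 8.19 × 1.12 = 9.1728 kPa; the same γ' applies in the ½γBN_γ term.
Surcharge term q·N_q = 9.1728 × 18.4 = 168.78 kPa; self-weight term 0.5·γ·B·N_γ = 0.5 × 8.19 × 1.9 × 15.7 = 122.15 kPa.
q_ult = 168.78 + 122.15 = 290.93 kPa.
Gross allowable pressure q_all = 290.93 / 2.5 = 116.37 kPa.
Allowable wall load = q_all × B = 116.37 × 1.9 = 221.11 kN per metre run.

≈ 221 kN/m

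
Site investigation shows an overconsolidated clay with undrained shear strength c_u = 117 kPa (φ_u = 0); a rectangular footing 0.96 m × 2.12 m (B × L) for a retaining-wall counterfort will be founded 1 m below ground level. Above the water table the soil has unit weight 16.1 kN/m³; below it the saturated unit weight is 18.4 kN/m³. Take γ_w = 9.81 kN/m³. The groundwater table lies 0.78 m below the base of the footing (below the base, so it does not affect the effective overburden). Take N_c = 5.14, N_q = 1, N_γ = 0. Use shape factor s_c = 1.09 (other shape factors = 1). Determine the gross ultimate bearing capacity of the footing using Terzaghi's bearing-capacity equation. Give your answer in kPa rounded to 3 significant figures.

q_ult ≈ 672 kPa

q = γ·D_f = 16.1 × 1 = 16.1 kPa.
c·N_c·s_c = 117 × 5.14 × 1.09 = 655.5 kPa
q·N_q = 16.1 × 1 = 16.1 kPa
q_ult = 655.5 + 16.1 = 671.6 kPa.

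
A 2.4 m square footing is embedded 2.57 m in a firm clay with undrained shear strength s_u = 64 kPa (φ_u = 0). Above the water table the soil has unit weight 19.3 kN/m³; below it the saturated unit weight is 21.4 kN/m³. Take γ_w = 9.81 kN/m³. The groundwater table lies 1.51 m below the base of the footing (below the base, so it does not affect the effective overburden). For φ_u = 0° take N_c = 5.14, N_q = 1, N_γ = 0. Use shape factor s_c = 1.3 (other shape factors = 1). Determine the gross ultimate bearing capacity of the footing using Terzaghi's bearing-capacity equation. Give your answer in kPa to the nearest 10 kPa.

q_ult ≈ 480 kPa

Effective surcharge at the founding depth q = γ·D_f = 19.3 × 2.57 = 49.601 kPa.
q_ult = c·N_c·s_c + q·N_q
     = 64 × 5.14 × 1.3 + 49.601 × 1
     = 427.65 + 49.601 = 477.25 kPa.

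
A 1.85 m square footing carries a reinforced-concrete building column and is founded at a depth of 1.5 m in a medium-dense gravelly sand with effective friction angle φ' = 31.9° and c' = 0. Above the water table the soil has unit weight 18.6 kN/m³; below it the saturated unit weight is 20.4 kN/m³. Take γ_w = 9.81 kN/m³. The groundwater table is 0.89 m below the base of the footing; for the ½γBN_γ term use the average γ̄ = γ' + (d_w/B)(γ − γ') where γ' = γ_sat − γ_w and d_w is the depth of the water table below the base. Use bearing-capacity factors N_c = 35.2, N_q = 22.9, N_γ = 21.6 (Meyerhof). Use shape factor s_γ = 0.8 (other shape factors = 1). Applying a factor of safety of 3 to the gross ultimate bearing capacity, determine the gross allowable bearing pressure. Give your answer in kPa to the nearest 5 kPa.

Overburden at base level: q = 18.6 × 1.5 = 27.9 kPa.
The water table is 0.89 m below the base (< B = 1.85 m), so the ½γBN_γ term uses γ̄ = γ' + (d_w/B)(γ − γ') = 10.59 + (0.89/1.85)(18.6 − 10.59) = 14.443 kN/m³.
Surcharge term q·N_q = 27.9 × 22.9 = 638.91 kPa; self-weight term 0.5·γ·B·N_γ·s_γ = 0.5 × 14.443 × 1.85 × 21.6 × 0.8 = 230.86 kPa.
q_ult = 638.91 + 230.86 = 869.77 kPa.
q_all = q_ult / FS = 869.77 / 3 = 289.92 kPa.

q_all ≈ 290 kPa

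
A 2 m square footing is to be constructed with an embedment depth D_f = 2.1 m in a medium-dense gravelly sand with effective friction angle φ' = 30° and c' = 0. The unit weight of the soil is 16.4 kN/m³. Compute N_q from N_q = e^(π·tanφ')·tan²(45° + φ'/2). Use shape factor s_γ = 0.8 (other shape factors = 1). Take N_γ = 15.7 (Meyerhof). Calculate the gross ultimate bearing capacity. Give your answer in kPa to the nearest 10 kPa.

tan30° = 0.5774, so N_q = e^(π×0.5774)·tan²(60°) = 6.134 × 3.0 = 18.4.
Effective surcharge at the founding depth q = γ·D_f = 16.4 × 2.1 = 34.44 kPa.
q_ult = q·N_q + 0.5·γ·B·N_γ·s_γ
     = 34.44 × 18.401 + 0.5 × 16.4 × 2 × 15.7 × 0.8
     = 633.73 + 205.98 = 839.72 kPa.

q_ult ≈ 840 kPa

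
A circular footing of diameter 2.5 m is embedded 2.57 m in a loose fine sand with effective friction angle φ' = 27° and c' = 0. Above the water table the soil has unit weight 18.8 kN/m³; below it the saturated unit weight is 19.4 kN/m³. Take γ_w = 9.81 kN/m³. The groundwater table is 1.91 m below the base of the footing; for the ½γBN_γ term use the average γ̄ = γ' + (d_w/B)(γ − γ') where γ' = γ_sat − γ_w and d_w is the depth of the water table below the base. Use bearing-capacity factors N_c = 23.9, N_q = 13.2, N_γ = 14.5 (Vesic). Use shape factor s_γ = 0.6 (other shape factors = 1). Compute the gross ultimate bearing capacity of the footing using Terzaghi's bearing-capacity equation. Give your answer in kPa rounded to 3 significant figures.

q_ult ≈ 819 kPa

Overburden at base level: q = 18.8 × 2.57 = 48.316 kPa.
The water table is 1.91 m below the base (< B = 2.5 m), so the ½γBN_γ term uses γ̄ = γ' + (d_w/B)(γ − γ') = 9.59 + (1.91/2.5)(18.8 − 9.59) = 16.626 kN/m³.
Surcharge term q·N_q = 48.316 × 13.2 = 637.77 kPa; self-weight term 0.5·γ·B·N_γ·s_γ = 0.5 × 16.626 × 2.5 × 14.5 × 0.6 = 180.81 kPa.
q_ult = 637.77 + 180.81 = 818.58 kPa.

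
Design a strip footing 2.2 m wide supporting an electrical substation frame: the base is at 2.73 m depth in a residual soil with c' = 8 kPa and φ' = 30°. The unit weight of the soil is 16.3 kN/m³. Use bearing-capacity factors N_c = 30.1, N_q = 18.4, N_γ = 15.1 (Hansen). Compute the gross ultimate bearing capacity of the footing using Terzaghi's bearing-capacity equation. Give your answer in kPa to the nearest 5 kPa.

q_ult ≈ 1330 kPa

Effective surcharge at the founding depth q = γ·D_f = 16.3 × 2.73 = 44.499 kPa.
q_ult = c·N_c + q·N_q + 0.5·γ·B·N_γ
     = 8 × 30.1 + 44.499 × 18.4 + 0.5 × 16.3 × 2.2 × 15.1
     = 240.8 + 818.78 + 270.74 = 1330.3 kPa.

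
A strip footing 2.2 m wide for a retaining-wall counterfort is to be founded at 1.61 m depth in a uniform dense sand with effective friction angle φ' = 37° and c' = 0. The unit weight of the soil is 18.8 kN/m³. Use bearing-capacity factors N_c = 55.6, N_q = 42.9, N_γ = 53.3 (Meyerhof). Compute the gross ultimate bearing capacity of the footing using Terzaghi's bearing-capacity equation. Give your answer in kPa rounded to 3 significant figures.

q = γ·D_f = 18.8 × 1.61 = 30.268 kPa.
q·N_q = 30.268 × 42.9 = 1298.5 kPa
0.5·γ·B·N_γ = 0.5 × 18.8 × 2.2 × 53.3 = 1102.2 kPa
q_ult = 1298.5 + 1102.2 = 2400.7 kPa.

q_ult ≈ 2400 kPa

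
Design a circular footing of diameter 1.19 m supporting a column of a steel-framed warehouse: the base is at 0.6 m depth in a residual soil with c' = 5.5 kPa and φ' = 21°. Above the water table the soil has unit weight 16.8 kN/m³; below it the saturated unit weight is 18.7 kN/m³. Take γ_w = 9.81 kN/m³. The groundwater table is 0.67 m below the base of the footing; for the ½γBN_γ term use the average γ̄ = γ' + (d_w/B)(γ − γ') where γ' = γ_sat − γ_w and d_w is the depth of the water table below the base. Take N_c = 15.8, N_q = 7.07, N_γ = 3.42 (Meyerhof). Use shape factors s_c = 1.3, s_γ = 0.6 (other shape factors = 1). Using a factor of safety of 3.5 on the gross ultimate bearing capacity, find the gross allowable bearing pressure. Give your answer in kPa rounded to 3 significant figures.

Effective surcharge at the founding depth q = γ·D_f = 16.8 × 0.6 = 10.08 kPa.
With d_w = 0.67 m < B, γ̄ = 8.89 + (0.67/1.19) × (16.8 − 8.89) = 13.344 kN/m³.
q_ult = c·N_c·s_c + q·N_q + 0.5·γ·B·N_γ·s_γ
     = 5.5 × 15.8 × 1.3 + 10.08 × 7.07 + 0.5 × 13.344 × 1.19 × 3.42 × 0.6
     = 112.97 + 71.266 + 16.292 = 200.53 kPa.
q_all = 200.53 / 3.5 = 57.293 kPa.

q_all ≈ 57.3 kPa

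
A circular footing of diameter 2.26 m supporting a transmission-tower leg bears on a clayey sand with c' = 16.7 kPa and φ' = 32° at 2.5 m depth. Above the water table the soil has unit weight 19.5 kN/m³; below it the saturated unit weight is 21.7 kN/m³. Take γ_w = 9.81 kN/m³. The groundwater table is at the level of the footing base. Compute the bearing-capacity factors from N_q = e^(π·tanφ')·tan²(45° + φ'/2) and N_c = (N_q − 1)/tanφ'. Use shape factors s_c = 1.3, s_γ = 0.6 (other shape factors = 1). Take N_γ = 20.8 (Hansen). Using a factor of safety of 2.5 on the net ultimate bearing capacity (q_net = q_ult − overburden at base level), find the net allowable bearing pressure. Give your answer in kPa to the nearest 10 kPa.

N_q = e^(π·tan32°)·tan²(61°) = 23.18; N_c = (N_q − 1)/tanφ' = 35.49.
Effective surcharge at the founding depth q = γ·D_f = 19.5 × 2.5 = 48.75 kPa.
The water table coincides with the base, so in the self-weight term γ → γ' = 11.89 kN/m³.
q_ult = c·N_c·s_c + q·N_q + 0.5·γ·B·N_γ·s_γ
     = 16.7 × 35.49 × 1.3 + 48.75 × 23.177 + 0.5 × 11.89 × 2.26 × 20.8 × 0.6
     = 770.49 + 1129.9 + 167.68 = 2068 kPa.
q_net = 2068 − 48.75 = 2019.3 kPa.
q_all(net) = 2019.3 / 2.5 = 807.72 kPa.

q_all(net) ≈ 810 kPa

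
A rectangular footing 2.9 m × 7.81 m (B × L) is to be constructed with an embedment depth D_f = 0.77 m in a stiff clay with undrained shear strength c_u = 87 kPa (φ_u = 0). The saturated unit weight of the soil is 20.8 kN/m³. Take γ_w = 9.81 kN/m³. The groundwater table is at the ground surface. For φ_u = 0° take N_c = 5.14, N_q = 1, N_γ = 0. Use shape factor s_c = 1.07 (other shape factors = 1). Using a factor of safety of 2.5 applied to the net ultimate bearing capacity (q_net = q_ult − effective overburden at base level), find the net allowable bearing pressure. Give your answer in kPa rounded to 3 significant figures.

q_all(net) ≈ 191 kPa

With the water table at the surface the whole profile is submerged: γ' = 20.8 − 9.81 = 10.99 kN/m³, so q = γ'·D_f = 8.4623 kPa.
q_ult = c·N_c·s_c + q·N_q
     = 87 × 5.14 × 1.07 + 8.4623 × 1
     = 478.48 + 8.4623 = 486.94 kPa.
Net ultimate: q_net = 486.94 − 8.4623 = 478.48 kPa.
q_all(net) = 478.48 / 2.5 = 191.39 kPa.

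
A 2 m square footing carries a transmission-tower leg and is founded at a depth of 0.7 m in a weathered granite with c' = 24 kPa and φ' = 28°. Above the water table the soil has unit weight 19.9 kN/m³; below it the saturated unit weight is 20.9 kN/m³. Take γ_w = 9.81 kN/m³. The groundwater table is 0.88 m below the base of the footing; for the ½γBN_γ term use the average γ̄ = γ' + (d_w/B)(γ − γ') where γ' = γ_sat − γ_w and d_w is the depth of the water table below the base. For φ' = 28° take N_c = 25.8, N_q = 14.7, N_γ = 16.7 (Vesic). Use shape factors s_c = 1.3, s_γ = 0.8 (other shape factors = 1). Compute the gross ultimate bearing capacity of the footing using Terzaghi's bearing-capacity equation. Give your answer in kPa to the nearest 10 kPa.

q_ult ≈ 1210 kPa

Overburden at base level: q = 19.9 × 0.7 = 13.93 kPa.
The water table is 0.88 m below the base (< B = 2 m), so the ½γBN_γ term uses γ̄ = γ' + (d_w/B)(γ − γ') = 11.09 + (0.88/2)(19.9 − 11.09) = 14.966 kN/m³.
Cohesion term c·N_c·s_c = 24 × 25.8 × 1.3 = 804.96 kPa; surcharge term q·N_q = 13.93 × 14.7 = 204.77 kPa; self-weight term 0.5·γ·B·N_γ·s_γ = 0.5 × 14.966 × 2 × 16.7 × 0.8 = 199.95 kPa.
q_ult = 804.96 + 204.77 + 199.95 = 1209.7 kPa.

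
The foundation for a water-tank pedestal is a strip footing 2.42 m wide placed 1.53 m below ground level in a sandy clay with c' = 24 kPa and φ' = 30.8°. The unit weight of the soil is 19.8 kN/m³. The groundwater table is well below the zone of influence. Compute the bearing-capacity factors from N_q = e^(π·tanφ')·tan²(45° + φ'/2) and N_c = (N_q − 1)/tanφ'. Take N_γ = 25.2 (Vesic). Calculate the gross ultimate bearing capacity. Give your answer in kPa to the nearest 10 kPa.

tan30.8° = 0.5961, so N_q = e^(π×0.5961)·tan²(60.4°) = 6.506 × 3.099 = 20.16.
N_c = (20.16 − 1)/tan30.8° = 32.14.
q = γ·D_f = 19.8 × 1.53 = 30.294 kPa.
c·N_c = 24 × 32.143 = 771.43 kPa
q·N_q = 30.294 × 20.161 = 610.76 kPa
0.5·γ·B·N_γ = 0.5 × 19.8 × 2.42 × 25.2 = 603.74 kPa
q_ult = 771.43 + 610.76 + 603.74 = 1985.9 kPa.

q_ult ≈ 1990 kPa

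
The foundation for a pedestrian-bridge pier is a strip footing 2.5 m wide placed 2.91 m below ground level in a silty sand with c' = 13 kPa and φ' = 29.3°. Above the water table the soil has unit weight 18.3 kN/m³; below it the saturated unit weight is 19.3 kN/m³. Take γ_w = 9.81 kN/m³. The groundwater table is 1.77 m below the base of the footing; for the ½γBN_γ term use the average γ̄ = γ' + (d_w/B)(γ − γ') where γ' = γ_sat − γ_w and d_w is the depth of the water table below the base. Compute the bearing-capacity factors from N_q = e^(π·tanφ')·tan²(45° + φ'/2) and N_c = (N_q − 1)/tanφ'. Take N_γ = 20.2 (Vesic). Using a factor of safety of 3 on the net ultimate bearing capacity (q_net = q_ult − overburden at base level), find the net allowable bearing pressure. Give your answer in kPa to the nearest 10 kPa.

q_all(net) ≈ 540 kPa

N_q = e^(π·tan29.3°)·tan²(59.65°) = 17; N_c = (N_q − 1)/tanφ' = 28.52.
q = γ·D_f = 18.3 × 2.91 = 53.253 kPa.
γ' = 9.49 kN/m³; averaging over the depth B below the base, γ̄ = γ' + (d_w/B)(γ − γ') = 15.727 kN/m³.
c·N_c = 13 × 28.52 = 370.75 kPa
q·N_q = 53.253 × 17.004 = 905.54 kPa
0.5·γ·B·N_γ = 0.5 × 15.727 × 2.5 × 20.2 = 397.12 kPa
q_ult = 370.75 + 905.54 + 397.12 = 1673.4 kPa.
q_net = 1673.4 − 53.253 = 1620.2 kPa.
q_all(net) = 1620.2 / 3 = 540.05 kPa.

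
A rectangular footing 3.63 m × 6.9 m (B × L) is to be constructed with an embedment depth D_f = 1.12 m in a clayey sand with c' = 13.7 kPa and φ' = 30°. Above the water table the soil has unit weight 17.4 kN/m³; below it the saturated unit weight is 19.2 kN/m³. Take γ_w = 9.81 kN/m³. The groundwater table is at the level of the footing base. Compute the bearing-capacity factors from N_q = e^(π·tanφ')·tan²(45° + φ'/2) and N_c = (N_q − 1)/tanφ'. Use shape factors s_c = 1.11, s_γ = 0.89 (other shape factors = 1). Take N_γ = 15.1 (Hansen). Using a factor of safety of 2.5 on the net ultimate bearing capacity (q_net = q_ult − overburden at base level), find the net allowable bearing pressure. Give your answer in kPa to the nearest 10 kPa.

N_q = e^(π·tan30°)·tan²(60°) = 18.4; N_c = (N_q − 1)/tanφ' = 30.14.
q = γ·D_f = 17.4 × 1.12 = 19.488 kPa.
For the ½γBN_γ term take γ' = 19.2 − 9.81 = 9.39 kN/m³ (soil below base is submerged).
c·N_c·s_c = 13.7 × 30.14 × 1.11 = 458.33 kPa
q·N_q = 19.488 × 18.401 = 358.6 kPa
0.5·γ·B·N_γ·s_γ = 0.5 × 9.39 × 3.63 × 15.1 × 0.89 = 229.04 kPa
q_ult = 458.33 + 358.6 + 229.04 = 1046 kPa.
q_net = 1046 − 19.488 = 1026.5 kPa.
q_all(net) = 1026.5 / 2.5 = 410.59 kPa.

q_all(net) ≈ 410 kPa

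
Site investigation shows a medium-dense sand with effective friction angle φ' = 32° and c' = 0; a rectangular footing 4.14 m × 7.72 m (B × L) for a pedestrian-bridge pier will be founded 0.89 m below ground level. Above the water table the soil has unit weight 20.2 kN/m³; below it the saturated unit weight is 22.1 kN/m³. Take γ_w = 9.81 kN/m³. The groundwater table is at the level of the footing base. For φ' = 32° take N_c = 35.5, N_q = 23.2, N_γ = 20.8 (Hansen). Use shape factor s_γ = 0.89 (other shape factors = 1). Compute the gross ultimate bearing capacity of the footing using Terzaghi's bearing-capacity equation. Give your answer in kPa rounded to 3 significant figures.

q_ult ≈ 888 kPa

Effective surcharge at the founding depth q = γ·D_f = 20.2 × 0.89 = 17.978 kPa.
The water table coincides with the base, so in the self-weight term γ → γ' = 12.29 kN/m³.
q_ult = q·N_q + 0.5·γ·B·N_γ·s_γ
     = 17.978 × 23.2 + 0.5 × 12.29 × 4.14 × 20.8 × 0.89
     = 417.09 + 470.95 = 888.04 kPa.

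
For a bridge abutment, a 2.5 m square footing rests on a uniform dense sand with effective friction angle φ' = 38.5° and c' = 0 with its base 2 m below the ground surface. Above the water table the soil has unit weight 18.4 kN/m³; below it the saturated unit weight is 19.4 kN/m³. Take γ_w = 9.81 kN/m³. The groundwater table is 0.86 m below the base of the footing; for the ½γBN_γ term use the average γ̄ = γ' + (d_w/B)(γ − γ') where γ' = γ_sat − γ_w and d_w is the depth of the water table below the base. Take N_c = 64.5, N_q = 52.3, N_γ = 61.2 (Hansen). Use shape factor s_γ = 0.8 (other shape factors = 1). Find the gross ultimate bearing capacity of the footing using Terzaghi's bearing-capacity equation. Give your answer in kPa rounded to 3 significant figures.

q_ult ≈ 2700 kPa

Overburden at base level: q = 18.4 × 2 = 36.8 kPa.
The water table is 0.86 m below the base (< B = 2.5 m), so the ½γBN_γ term uses γ̄ = γ' + (d_w/B)(γ − γ') = 9.59 + (0.86/2.5)(18.4 − 9.59) = 12.621 kN/m³.
Surcharge term q·N_q = 36.8 × 52.3 = 1924.6 kPa; self-weight term 0.5·γ·B·N_γ·s_γ = 0.5 × 12.621 × 2.5 × 61.2 × 0.8 = 772.38 kPa.
q_ult = 1924.6 + 772.38 = 2697 kPa.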